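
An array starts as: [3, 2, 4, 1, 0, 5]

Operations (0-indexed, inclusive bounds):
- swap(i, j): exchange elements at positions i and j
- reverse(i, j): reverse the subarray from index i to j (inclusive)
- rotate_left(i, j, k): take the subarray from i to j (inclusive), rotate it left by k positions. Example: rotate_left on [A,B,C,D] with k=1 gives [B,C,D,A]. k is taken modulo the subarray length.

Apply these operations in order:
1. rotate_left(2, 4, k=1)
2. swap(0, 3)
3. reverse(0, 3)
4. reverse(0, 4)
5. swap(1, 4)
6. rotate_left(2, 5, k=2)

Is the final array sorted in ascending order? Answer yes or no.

Answer: no

Derivation:
After 1 (rotate_left(2, 4, k=1)): [3, 2, 1, 0, 4, 5]
After 2 (swap(0, 3)): [0, 2, 1, 3, 4, 5]
After 3 (reverse(0, 3)): [3, 1, 2, 0, 4, 5]
After 4 (reverse(0, 4)): [4, 0, 2, 1, 3, 5]
After 5 (swap(1, 4)): [4, 3, 2, 1, 0, 5]
After 6 (rotate_left(2, 5, k=2)): [4, 3, 0, 5, 2, 1]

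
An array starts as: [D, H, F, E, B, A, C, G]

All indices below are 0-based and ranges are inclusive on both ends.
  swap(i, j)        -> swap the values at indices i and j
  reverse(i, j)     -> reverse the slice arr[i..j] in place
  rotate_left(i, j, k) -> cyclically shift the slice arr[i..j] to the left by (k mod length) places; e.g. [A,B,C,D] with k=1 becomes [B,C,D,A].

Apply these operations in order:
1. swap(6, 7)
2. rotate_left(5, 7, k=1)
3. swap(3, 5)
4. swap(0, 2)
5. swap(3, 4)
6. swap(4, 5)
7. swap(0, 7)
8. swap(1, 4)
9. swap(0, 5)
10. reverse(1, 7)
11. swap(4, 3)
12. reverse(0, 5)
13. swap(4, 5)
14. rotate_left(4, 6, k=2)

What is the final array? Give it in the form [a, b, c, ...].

Answer: [B, A, H, C, D, G, F, E]

Derivation:
After 1 (swap(6, 7)): [D, H, F, E, B, A, G, C]
After 2 (rotate_left(5, 7, k=1)): [D, H, F, E, B, G, C, A]
After 3 (swap(3, 5)): [D, H, F, G, B, E, C, A]
After 4 (swap(0, 2)): [F, H, D, G, B, E, C, A]
After 5 (swap(3, 4)): [F, H, D, B, G, E, C, A]
After 6 (swap(4, 5)): [F, H, D, B, E, G, C, A]
After 7 (swap(0, 7)): [A, H, D, B, E, G, C, F]
After 8 (swap(1, 4)): [A, E, D, B, H, G, C, F]
After 9 (swap(0, 5)): [G, E, D, B, H, A, C, F]
After 10 (reverse(1, 7)): [G, F, C, A, H, B, D, E]
After 11 (swap(4, 3)): [G, F, C, H, A, B, D, E]
After 12 (reverse(0, 5)): [B, A, H, C, F, G, D, E]
After 13 (swap(4, 5)): [B, A, H, C, G, F, D, E]
After 14 (rotate_left(4, 6, k=2)): [B, A, H, C, D, G, F, E]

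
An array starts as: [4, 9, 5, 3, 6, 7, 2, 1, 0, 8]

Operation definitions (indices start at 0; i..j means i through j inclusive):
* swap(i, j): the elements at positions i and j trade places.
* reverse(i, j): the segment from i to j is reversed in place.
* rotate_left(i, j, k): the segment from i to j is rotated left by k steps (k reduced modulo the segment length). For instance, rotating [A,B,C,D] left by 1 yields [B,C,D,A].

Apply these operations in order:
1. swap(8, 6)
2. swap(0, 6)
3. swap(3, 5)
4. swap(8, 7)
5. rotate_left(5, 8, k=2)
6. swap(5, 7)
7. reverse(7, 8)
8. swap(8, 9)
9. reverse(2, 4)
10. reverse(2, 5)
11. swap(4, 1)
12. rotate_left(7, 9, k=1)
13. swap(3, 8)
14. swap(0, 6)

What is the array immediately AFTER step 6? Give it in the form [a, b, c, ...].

Answer: [0, 9, 5, 7, 6, 3, 1, 2, 4, 8]

Derivation:
After 1 (swap(8, 6)): [4, 9, 5, 3, 6, 7, 0, 1, 2, 8]
After 2 (swap(0, 6)): [0, 9, 5, 3, 6, 7, 4, 1, 2, 8]
After 3 (swap(3, 5)): [0, 9, 5, 7, 6, 3, 4, 1, 2, 8]
After 4 (swap(8, 7)): [0, 9, 5, 7, 6, 3, 4, 2, 1, 8]
After 5 (rotate_left(5, 8, k=2)): [0, 9, 5, 7, 6, 2, 1, 3, 4, 8]
After 6 (swap(5, 7)): [0, 9, 5, 7, 6, 3, 1, 2, 4, 8]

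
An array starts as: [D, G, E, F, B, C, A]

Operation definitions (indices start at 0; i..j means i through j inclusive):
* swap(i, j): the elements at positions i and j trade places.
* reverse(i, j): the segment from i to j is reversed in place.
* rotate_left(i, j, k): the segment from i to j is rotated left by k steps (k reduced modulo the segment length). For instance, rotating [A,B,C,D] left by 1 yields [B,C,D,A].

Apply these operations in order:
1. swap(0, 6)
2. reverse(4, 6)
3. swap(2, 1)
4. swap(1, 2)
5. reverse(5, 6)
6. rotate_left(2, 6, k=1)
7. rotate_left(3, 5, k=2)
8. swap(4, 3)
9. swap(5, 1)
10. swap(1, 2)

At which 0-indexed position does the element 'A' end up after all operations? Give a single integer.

After 1 (swap(0, 6)): [A, G, E, F, B, C, D]
After 2 (reverse(4, 6)): [A, G, E, F, D, C, B]
After 3 (swap(2, 1)): [A, E, G, F, D, C, B]
After 4 (swap(1, 2)): [A, G, E, F, D, C, B]
After 5 (reverse(5, 6)): [A, G, E, F, D, B, C]
After 6 (rotate_left(2, 6, k=1)): [A, G, F, D, B, C, E]
After 7 (rotate_left(3, 5, k=2)): [A, G, F, C, D, B, E]
After 8 (swap(4, 3)): [A, G, F, D, C, B, E]
After 9 (swap(5, 1)): [A, B, F, D, C, G, E]
After 10 (swap(1, 2)): [A, F, B, D, C, G, E]

Answer: 0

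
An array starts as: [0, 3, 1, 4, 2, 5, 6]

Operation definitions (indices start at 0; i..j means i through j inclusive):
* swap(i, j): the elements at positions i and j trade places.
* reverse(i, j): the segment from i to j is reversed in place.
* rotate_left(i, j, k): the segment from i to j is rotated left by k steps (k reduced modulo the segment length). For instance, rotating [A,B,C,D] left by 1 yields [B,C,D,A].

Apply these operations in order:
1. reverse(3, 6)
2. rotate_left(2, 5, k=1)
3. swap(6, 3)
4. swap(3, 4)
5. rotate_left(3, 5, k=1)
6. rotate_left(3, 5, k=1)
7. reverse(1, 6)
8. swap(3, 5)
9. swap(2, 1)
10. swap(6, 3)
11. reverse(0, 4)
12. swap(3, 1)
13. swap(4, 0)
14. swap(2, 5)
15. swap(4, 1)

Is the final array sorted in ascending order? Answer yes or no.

After 1 (reverse(3, 6)): [0, 3, 1, 6, 5, 2, 4]
After 2 (rotate_left(2, 5, k=1)): [0, 3, 6, 5, 2, 1, 4]
After 3 (swap(6, 3)): [0, 3, 6, 4, 2, 1, 5]
After 4 (swap(3, 4)): [0, 3, 6, 2, 4, 1, 5]
After 5 (rotate_left(3, 5, k=1)): [0, 3, 6, 4, 1, 2, 5]
After 6 (rotate_left(3, 5, k=1)): [0, 3, 6, 1, 2, 4, 5]
After 7 (reverse(1, 6)): [0, 5, 4, 2, 1, 6, 3]
After 8 (swap(3, 5)): [0, 5, 4, 6, 1, 2, 3]
After 9 (swap(2, 1)): [0, 4, 5, 6, 1, 2, 3]
After 10 (swap(6, 3)): [0, 4, 5, 3, 1, 2, 6]
After 11 (reverse(0, 4)): [1, 3, 5, 4, 0, 2, 6]
After 12 (swap(3, 1)): [1, 4, 5, 3, 0, 2, 6]
After 13 (swap(4, 0)): [0, 4, 5, 3, 1, 2, 6]
After 14 (swap(2, 5)): [0, 4, 2, 3, 1, 5, 6]
After 15 (swap(4, 1)): [0, 1, 2, 3, 4, 5, 6]

Answer: yes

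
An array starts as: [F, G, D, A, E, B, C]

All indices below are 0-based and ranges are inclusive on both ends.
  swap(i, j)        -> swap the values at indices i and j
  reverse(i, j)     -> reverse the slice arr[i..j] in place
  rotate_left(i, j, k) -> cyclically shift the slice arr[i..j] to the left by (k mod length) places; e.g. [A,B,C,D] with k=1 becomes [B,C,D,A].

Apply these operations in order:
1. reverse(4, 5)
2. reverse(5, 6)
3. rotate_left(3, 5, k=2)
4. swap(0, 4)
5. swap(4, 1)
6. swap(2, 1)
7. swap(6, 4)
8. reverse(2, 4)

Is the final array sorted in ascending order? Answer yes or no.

After 1 (reverse(4, 5)): [F, G, D, A, B, E, C]
After 2 (reverse(5, 6)): [F, G, D, A, B, C, E]
After 3 (rotate_left(3, 5, k=2)): [F, G, D, C, A, B, E]
After 4 (swap(0, 4)): [A, G, D, C, F, B, E]
After 5 (swap(4, 1)): [A, F, D, C, G, B, E]
After 6 (swap(2, 1)): [A, D, F, C, G, B, E]
After 7 (swap(6, 4)): [A, D, F, C, E, B, G]
After 8 (reverse(2, 4)): [A, D, E, C, F, B, G]

Answer: no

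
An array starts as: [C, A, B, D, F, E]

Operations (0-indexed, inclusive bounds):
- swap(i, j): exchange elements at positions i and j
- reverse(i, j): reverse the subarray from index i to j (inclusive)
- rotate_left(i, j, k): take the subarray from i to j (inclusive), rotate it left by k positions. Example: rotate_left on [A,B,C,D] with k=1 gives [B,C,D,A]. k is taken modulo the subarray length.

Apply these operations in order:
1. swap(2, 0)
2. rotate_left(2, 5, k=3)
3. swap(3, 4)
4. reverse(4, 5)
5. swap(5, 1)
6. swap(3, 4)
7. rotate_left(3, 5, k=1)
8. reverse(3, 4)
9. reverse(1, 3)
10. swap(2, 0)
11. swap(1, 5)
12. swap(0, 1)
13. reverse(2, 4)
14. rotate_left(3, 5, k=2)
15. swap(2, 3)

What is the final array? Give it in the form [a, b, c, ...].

After 1 (swap(2, 0)): [B, A, C, D, F, E]
After 2 (rotate_left(2, 5, k=3)): [B, A, E, C, D, F]
After 3 (swap(3, 4)): [B, A, E, D, C, F]
After 4 (reverse(4, 5)): [B, A, E, D, F, C]
After 5 (swap(5, 1)): [B, C, E, D, F, A]
After 6 (swap(3, 4)): [B, C, E, F, D, A]
After 7 (rotate_left(3, 5, k=1)): [B, C, E, D, A, F]
After 8 (reverse(3, 4)): [B, C, E, A, D, F]
After 9 (reverse(1, 3)): [B, A, E, C, D, F]
After 10 (swap(2, 0)): [E, A, B, C, D, F]
After 11 (swap(1, 5)): [E, F, B, C, D, A]
After 12 (swap(0, 1)): [F, E, B, C, D, A]
After 13 (reverse(2, 4)): [F, E, D, C, B, A]
After 14 (rotate_left(3, 5, k=2)): [F, E, D, A, C, B]
After 15 (swap(2, 3)): [F, E, A, D, C, B]

Answer: [F, E, A, D, C, B]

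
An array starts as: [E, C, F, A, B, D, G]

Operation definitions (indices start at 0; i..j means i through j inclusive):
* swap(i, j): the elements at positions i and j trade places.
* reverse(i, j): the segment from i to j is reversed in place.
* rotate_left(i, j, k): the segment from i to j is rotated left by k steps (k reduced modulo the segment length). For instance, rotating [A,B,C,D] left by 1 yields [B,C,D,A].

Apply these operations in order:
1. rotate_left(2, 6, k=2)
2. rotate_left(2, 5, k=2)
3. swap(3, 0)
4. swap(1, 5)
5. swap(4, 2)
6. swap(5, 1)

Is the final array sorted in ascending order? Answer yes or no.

Answer: no

Derivation:
After 1 (rotate_left(2, 6, k=2)): [E, C, B, D, G, F, A]
After 2 (rotate_left(2, 5, k=2)): [E, C, G, F, B, D, A]
After 3 (swap(3, 0)): [F, C, G, E, B, D, A]
After 4 (swap(1, 5)): [F, D, G, E, B, C, A]
After 5 (swap(4, 2)): [F, D, B, E, G, C, A]
After 6 (swap(5, 1)): [F, C, B, E, G, D, A]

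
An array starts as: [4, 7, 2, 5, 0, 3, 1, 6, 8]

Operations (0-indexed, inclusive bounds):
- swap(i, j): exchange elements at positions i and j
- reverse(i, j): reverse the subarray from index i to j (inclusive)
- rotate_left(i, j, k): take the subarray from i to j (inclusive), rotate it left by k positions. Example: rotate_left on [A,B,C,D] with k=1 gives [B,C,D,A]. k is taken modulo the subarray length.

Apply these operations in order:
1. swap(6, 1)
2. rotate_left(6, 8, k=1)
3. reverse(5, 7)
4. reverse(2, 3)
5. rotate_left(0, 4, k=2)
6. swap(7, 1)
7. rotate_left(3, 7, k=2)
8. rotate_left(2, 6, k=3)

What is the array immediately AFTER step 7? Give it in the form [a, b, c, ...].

After 1 (swap(6, 1)): [4, 1, 2, 5, 0, 3, 7, 6, 8]
After 2 (rotate_left(6, 8, k=1)): [4, 1, 2, 5, 0, 3, 6, 8, 7]
After 3 (reverse(5, 7)): [4, 1, 2, 5, 0, 8, 6, 3, 7]
After 4 (reverse(2, 3)): [4, 1, 5, 2, 0, 8, 6, 3, 7]
After 5 (rotate_left(0, 4, k=2)): [5, 2, 0, 4, 1, 8, 6, 3, 7]
After 6 (swap(7, 1)): [5, 3, 0, 4, 1, 8, 6, 2, 7]
After 7 (rotate_left(3, 7, k=2)): [5, 3, 0, 8, 6, 2, 4, 1, 7]

Answer: [5, 3, 0, 8, 6, 2, 4, 1, 7]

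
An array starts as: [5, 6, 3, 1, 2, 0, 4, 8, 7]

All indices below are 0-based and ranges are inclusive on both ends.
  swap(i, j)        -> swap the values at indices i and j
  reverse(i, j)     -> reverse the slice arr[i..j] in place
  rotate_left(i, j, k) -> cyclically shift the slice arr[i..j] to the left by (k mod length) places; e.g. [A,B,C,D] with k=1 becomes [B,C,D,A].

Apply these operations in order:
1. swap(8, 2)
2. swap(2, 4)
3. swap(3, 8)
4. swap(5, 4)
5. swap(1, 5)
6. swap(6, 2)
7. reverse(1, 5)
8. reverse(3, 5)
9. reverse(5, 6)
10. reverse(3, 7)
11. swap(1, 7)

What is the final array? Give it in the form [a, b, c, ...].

Answer: [5, 7, 0, 8, 3, 2, 4, 6, 1]

Derivation:
After 1 (swap(8, 2)): [5, 6, 7, 1, 2, 0, 4, 8, 3]
After 2 (swap(2, 4)): [5, 6, 2, 1, 7, 0, 4, 8, 3]
After 3 (swap(3, 8)): [5, 6, 2, 3, 7, 0, 4, 8, 1]
After 4 (swap(5, 4)): [5, 6, 2, 3, 0, 7, 4, 8, 1]
After 5 (swap(1, 5)): [5, 7, 2, 3, 0, 6, 4, 8, 1]
After 6 (swap(6, 2)): [5, 7, 4, 3, 0, 6, 2, 8, 1]
After 7 (reverse(1, 5)): [5, 6, 0, 3, 4, 7, 2, 8, 1]
After 8 (reverse(3, 5)): [5, 6, 0, 7, 4, 3, 2, 8, 1]
After 9 (reverse(5, 6)): [5, 6, 0, 7, 4, 2, 3, 8, 1]
After 10 (reverse(3, 7)): [5, 6, 0, 8, 3, 2, 4, 7, 1]
After 11 (swap(1, 7)): [5, 7, 0, 8, 3, 2, 4, 6, 1]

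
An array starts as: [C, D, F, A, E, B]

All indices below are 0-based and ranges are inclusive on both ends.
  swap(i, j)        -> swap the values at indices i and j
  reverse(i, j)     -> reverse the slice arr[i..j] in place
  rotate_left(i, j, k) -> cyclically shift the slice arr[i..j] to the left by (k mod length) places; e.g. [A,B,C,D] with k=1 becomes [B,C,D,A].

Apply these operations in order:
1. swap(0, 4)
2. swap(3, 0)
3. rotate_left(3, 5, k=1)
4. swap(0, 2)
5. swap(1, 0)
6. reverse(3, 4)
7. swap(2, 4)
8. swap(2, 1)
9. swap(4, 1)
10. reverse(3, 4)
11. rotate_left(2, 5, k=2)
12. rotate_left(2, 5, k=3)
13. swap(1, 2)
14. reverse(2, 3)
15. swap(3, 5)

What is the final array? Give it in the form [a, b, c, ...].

After 1 (swap(0, 4)): [E, D, F, A, C, B]
After 2 (swap(3, 0)): [A, D, F, E, C, B]
After 3 (rotate_left(3, 5, k=1)): [A, D, F, C, B, E]
After 4 (swap(0, 2)): [F, D, A, C, B, E]
After 5 (swap(1, 0)): [D, F, A, C, B, E]
After 6 (reverse(3, 4)): [D, F, A, B, C, E]
After 7 (swap(2, 4)): [D, F, C, B, A, E]
After 8 (swap(2, 1)): [D, C, F, B, A, E]
After 9 (swap(4, 1)): [D, A, F, B, C, E]
After 10 (reverse(3, 4)): [D, A, F, C, B, E]
After 11 (rotate_left(2, 5, k=2)): [D, A, B, E, F, C]
After 12 (rotate_left(2, 5, k=3)): [D, A, C, B, E, F]
After 13 (swap(1, 2)): [D, C, A, B, E, F]
After 14 (reverse(2, 3)): [D, C, B, A, E, F]
After 15 (swap(3, 5)): [D, C, B, F, E, A]

Answer: [D, C, B, F, E, A]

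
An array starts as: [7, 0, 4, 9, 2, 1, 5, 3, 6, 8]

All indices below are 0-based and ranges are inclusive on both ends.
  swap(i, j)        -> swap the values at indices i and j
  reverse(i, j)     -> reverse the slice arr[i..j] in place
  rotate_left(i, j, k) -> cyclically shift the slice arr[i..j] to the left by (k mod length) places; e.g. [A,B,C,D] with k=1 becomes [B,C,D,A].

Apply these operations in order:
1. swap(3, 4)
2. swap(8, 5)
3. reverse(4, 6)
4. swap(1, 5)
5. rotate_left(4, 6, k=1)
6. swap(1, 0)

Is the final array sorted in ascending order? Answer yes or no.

After 1 (swap(3, 4)): [7, 0, 4, 2, 9, 1, 5, 3, 6, 8]
After 2 (swap(8, 5)): [7, 0, 4, 2, 9, 6, 5, 3, 1, 8]
After 3 (reverse(4, 6)): [7, 0, 4, 2, 5, 6, 9, 3, 1, 8]
After 4 (swap(1, 5)): [7, 6, 4, 2, 5, 0, 9, 3, 1, 8]
After 5 (rotate_left(4, 6, k=1)): [7, 6, 4, 2, 0, 9, 5, 3, 1, 8]
After 6 (swap(1, 0)): [6, 7, 4, 2, 0, 9, 5, 3, 1, 8]

Answer: no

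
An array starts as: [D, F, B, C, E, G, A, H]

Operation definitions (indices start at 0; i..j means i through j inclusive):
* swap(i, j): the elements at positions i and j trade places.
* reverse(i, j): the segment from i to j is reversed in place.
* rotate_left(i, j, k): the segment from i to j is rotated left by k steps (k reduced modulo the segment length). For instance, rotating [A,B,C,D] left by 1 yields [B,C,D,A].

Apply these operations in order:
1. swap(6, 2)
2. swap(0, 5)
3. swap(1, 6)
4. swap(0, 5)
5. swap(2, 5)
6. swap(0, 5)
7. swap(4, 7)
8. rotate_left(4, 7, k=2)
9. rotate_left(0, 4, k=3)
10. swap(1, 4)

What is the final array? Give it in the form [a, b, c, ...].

Answer: [C, G, A, B, F, E, H, D]

Derivation:
After 1 (swap(6, 2)): [D, F, A, C, E, G, B, H]
After 2 (swap(0, 5)): [G, F, A, C, E, D, B, H]
After 3 (swap(1, 6)): [G, B, A, C, E, D, F, H]
After 4 (swap(0, 5)): [D, B, A, C, E, G, F, H]
After 5 (swap(2, 5)): [D, B, G, C, E, A, F, H]
After 6 (swap(0, 5)): [A, B, G, C, E, D, F, H]
After 7 (swap(4, 7)): [A, B, G, C, H, D, F, E]
After 8 (rotate_left(4, 7, k=2)): [A, B, G, C, F, E, H, D]
After 9 (rotate_left(0, 4, k=3)): [C, F, A, B, G, E, H, D]
After 10 (swap(1, 4)): [C, G, A, B, F, E, H, D]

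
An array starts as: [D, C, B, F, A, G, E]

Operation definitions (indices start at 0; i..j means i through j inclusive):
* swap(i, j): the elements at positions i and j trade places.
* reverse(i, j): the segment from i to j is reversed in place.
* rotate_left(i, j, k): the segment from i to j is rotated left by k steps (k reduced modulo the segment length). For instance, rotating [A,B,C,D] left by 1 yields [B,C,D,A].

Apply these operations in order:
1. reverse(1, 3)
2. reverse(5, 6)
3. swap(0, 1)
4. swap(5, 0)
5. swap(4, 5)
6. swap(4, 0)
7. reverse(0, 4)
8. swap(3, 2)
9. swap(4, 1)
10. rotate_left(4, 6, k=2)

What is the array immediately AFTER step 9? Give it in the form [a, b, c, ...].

Answer: [E, F, D, B, C, A, G]

Derivation:
After 1 (reverse(1, 3)): [D, F, B, C, A, G, E]
After 2 (reverse(5, 6)): [D, F, B, C, A, E, G]
After 3 (swap(0, 1)): [F, D, B, C, A, E, G]
After 4 (swap(5, 0)): [E, D, B, C, A, F, G]
After 5 (swap(4, 5)): [E, D, B, C, F, A, G]
After 6 (swap(4, 0)): [F, D, B, C, E, A, G]
After 7 (reverse(0, 4)): [E, C, B, D, F, A, G]
After 8 (swap(3, 2)): [E, C, D, B, F, A, G]
After 9 (swap(4, 1)): [E, F, D, B, C, A, G]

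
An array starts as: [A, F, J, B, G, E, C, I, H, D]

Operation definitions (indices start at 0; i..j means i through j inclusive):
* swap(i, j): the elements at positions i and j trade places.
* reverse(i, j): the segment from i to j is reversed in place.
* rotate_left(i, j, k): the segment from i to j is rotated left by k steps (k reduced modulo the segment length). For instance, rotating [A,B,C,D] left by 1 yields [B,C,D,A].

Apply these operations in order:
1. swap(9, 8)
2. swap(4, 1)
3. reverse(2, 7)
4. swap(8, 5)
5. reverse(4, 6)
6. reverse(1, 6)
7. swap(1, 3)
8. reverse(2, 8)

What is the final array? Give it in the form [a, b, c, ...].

After 1 (swap(9, 8)): [A, F, J, B, G, E, C, I, D, H]
After 2 (swap(4, 1)): [A, G, J, B, F, E, C, I, D, H]
After 3 (reverse(2, 7)): [A, G, I, C, E, F, B, J, D, H]
After 4 (swap(8, 5)): [A, G, I, C, E, D, B, J, F, H]
After 5 (reverse(4, 6)): [A, G, I, C, B, D, E, J, F, H]
After 6 (reverse(1, 6)): [A, E, D, B, C, I, G, J, F, H]
After 7 (swap(1, 3)): [A, B, D, E, C, I, G, J, F, H]
After 8 (reverse(2, 8)): [A, B, F, J, G, I, C, E, D, H]

Answer: [A, B, F, J, G, I, C, E, D, H]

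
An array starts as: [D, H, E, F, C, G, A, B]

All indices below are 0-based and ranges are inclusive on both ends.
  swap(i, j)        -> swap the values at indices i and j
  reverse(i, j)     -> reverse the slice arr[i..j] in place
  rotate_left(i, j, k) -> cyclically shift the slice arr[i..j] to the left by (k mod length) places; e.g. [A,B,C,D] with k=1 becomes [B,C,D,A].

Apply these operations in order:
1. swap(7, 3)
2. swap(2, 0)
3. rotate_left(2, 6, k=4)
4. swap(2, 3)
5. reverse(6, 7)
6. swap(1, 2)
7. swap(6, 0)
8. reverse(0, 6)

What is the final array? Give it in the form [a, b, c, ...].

After 1 (swap(7, 3)): [D, H, E, B, C, G, A, F]
After 2 (swap(2, 0)): [E, H, D, B, C, G, A, F]
After 3 (rotate_left(2, 6, k=4)): [E, H, A, D, B, C, G, F]
After 4 (swap(2, 3)): [E, H, D, A, B, C, G, F]
After 5 (reverse(6, 7)): [E, H, D, A, B, C, F, G]
After 6 (swap(1, 2)): [E, D, H, A, B, C, F, G]
After 7 (swap(6, 0)): [F, D, H, A, B, C, E, G]
After 8 (reverse(0, 6)): [E, C, B, A, H, D, F, G]

Answer: [E, C, B, A, H, D, F, G]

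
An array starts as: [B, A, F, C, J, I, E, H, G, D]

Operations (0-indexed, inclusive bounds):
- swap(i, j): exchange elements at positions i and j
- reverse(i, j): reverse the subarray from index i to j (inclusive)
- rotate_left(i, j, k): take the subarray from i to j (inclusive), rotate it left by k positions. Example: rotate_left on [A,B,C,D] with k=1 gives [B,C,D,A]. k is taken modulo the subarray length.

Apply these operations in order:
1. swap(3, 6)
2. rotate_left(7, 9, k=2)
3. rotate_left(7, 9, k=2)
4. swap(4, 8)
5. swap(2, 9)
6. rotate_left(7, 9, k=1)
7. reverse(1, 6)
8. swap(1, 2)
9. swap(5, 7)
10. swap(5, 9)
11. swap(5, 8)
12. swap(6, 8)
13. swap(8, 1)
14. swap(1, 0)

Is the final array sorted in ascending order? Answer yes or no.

After 1 (swap(3, 6)): [B, A, F, E, J, I, C, H, G, D]
After 2 (rotate_left(7, 9, k=2)): [B, A, F, E, J, I, C, D, H, G]
After 3 (rotate_left(7, 9, k=2)): [B, A, F, E, J, I, C, G, D, H]
After 4 (swap(4, 8)): [B, A, F, E, D, I, C, G, J, H]
After 5 (swap(2, 9)): [B, A, H, E, D, I, C, G, J, F]
After 6 (rotate_left(7, 9, k=1)): [B, A, H, E, D, I, C, J, F, G]
After 7 (reverse(1, 6)): [B, C, I, D, E, H, A, J, F, G]
After 8 (swap(1, 2)): [B, I, C, D, E, H, A, J, F, G]
After 9 (swap(5, 7)): [B, I, C, D, E, J, A, H, F, G]
After 10 (swap(5, 9)): [B, I, C, D, E, G, A, H, F, J]
After 11 (swap(5, 8)): [B, I, C, D, E, F, A, H, G, J]
After 12 (swap(6, 8)): [B, I, C, D, E, F, G, H, A, J]
After 13 (swap(8, 1)): [B, A, C, D, E, F, G, H, I, J]
After 14 (swap(1, 0)): [A, B, C, D, E, F, G, H, I, J]

Answer: yes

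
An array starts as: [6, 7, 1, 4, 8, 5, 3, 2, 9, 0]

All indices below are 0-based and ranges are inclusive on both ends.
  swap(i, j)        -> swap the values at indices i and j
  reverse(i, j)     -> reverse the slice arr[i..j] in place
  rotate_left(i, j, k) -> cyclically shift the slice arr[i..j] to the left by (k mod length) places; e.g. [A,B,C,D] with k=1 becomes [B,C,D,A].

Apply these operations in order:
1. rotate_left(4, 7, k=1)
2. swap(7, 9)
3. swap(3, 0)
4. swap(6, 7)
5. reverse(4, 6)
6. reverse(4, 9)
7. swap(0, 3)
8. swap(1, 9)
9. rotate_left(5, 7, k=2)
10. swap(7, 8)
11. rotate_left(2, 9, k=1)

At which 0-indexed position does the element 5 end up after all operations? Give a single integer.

Answer: 4

Derivation:
After 1 (rotate_left(4, 7, k=1)): [6, 7, 1, 4, 5, 3, 2, 8, 9, 0]
After 2 (swap(7, 9)): [6, 7, 1, 4, 5, 3, 2, 0, 9, 8]
After 3 (swap(3, 0)): [4, 7, 1, 6, 5, 3, 2, 0, 9, 8]
After 4 (swap(6, 7)): [4, 7, 1, 6, 5, 3, 0, 2, 9, 8]
After 5 (reverse(4, 6)): [4, 7, 1, 6, 0, 3, 5, 2, 9, 8]
After 6 (reverse(4, 9)): [4, 7, 1, 6, 8, 9, 2, 5, 3, 0]
After 7 (swap(0, 3)): [6, 7, 1, 4, 8, 9, 2, 5, 3, 0]
After 8 (swap(1, 9)): [6, 0, 1, 4, 8, 9, 2, 5, 3, 7]
After 9 (rotate_left(5, 7, k=2)): [6, 0, 1, 4, 8, 5, 9, 2, 3, 7]
After 10 (swap(7, 8)): [6, 0, 1, 4, 8, 5, 9, 3, 2, 7]
After 11 (rotate_left(2, 9, k=1)): [6, 0, 4, 8, 5, 9, 3, 2, 7, 1]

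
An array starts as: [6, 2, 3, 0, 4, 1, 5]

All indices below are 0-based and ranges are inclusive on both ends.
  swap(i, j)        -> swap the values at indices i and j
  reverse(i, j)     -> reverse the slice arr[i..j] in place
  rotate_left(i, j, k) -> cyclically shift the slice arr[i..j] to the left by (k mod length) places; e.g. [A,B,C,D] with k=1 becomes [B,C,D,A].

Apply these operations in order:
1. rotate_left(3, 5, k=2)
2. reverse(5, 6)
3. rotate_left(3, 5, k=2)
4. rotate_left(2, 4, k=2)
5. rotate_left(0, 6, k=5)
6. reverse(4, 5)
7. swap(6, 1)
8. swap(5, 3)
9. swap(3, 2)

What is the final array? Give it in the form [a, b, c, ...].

After 1 (rotate_left(3, 5, k=2)): [6, 2, 3, 1, 0, 4, 5]
After 2 (reverse(5, 6)): [6, 2, 3, 1, 0, 5, 4]
After 3 (rotate_left(3, 5, k=2)): [6, 2, 3, 5, 1, 0, 4]
After 4 (rotate_left(2, 4, k=2)): [6, 2, 1, 3, 5, 0, 4]
After 5 (rotate_left(0, 6, k=5)): [0, 4, 6, 2, 1, 3, 5]
After 6 (reverse(4, 5)): [0, 4, 6, 2, 3, 1, 5]
After 7 (swap(6, 1)): [0, 5, 6, 2, 3, 1, 4]
After 8 (swap(5, 3)): [0, 5, 6, 1, 3, 2, 4]
After 9 (swap(3, 2)): [0, 5, 1, 6, 3, 2, 4]

Answer: [0, 5, 1, 6, 3, 2, 4]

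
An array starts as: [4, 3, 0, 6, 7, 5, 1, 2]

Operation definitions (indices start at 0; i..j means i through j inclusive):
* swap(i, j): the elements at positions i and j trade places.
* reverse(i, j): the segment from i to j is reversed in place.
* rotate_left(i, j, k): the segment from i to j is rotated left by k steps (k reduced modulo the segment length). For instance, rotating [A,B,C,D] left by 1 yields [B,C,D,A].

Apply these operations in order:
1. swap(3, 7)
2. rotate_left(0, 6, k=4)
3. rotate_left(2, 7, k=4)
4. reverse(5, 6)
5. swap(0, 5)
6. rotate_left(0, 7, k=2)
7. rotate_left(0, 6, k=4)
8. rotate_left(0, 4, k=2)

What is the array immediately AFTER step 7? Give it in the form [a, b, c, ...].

Answer: [4, 0, 3, 2, 6, 1, 7, 5]

Derivation:
After 1 (swap(3, 7)): [4, 3, 0, 2, 7, 5, 1, 6]
After 2 (rotate_left(0, 6, k=4)): [7, 5, 1, 4, 3, 0, 2, 6]
After 3 (rotate_left(2, 7, k=4)): [7, 5, 2, 6, 1, 4, 3, 0]
After 4 (reverse(5, 6)): [7, 5, 2, 6, 1, 3, 4, 0]
After 5 (swap(0, 5)): [3, 5, 2, 6, 1, 7, 4, 0]
After 6 (rotate_left(0, 7, k=2)): [2, 6, 1, 7, 4, 0, 3, 5]
After 7 (rotate_left(0, 6, k=4)): [4, 0, 3, 2, 6, 1, 7, 5]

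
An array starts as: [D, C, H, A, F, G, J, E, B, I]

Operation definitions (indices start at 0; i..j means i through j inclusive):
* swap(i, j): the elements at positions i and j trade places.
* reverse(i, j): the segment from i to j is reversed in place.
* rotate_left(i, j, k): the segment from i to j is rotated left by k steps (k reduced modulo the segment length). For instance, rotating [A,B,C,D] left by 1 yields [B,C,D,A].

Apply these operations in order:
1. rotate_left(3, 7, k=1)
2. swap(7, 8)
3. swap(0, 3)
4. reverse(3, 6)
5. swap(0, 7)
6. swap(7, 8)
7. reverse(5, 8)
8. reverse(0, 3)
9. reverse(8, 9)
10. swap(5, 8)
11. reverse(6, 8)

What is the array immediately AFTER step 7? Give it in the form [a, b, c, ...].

After 1 (rotate_left(3, 7, k=1)): [D, C, H, F, G, J, E, A, B, I]
After 2 (swap(7, 8)): [D, C, H, F, G, J, E, B, A, I]
After 3 (swap(0, 3)): [F, C, H, D, G, J, E, B, A, I]
After 4 (reverse(3, 6)): [F, C, H, E, J, G, D, B, A, I]
After 5 (swap(0, 7)): [B, C, H, E, J, G, D, F, A, I]
After 6 (swap(7, 8)): [B, C, H, E, J, G, D, A, F, I]
After 7 (reverse(5, 8)): [B, C, H, E, J, F, A, D, G, I]

Answer: [B, C, H, E, J, F, A, D, G, I]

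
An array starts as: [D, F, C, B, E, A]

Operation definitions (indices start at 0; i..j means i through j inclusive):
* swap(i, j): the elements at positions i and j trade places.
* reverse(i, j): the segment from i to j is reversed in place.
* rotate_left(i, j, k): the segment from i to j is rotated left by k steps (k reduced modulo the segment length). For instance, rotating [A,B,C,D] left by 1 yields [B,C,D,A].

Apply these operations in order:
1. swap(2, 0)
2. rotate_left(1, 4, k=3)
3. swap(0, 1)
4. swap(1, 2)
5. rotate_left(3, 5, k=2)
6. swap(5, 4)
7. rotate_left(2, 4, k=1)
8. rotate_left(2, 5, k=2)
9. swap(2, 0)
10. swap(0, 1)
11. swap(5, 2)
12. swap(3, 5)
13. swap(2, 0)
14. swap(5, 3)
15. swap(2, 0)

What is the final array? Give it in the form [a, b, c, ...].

Answer: [F, C, B, D, A, E]

Derivation:
After 1 (swap(2, 0)): [C, F, D, B, E, A]
After 2 (rotate_left(1, 4, k=3)): [C, E, F, D, B, A]
After 3 (swap(0, 1)): [E, C, F, D, B, A]
After 4 (swap(1, 2)): [E, F, C, D, B, A]
After 5 (rotate_left(3, 5, k=2)): [E, F, C, A, D, B]
After 6 (swap(5, 4)): [E, F, C, A, B, D]
After 7 (rotate_left(2, 4, k=1)): [E, F, A, B, C, D]
After 8 (rotate_left(2, 5, k=2)): [E, F, C, D, A, B]
After 9 (swap(2, 0)): [C, F, E, D, A, B]
After 10 (swap(0, 1)): [F, C, E, D, A, B]
After 11 (swap(5, 2)): [F, C, B, D, A, E]
After 12 (swap(3, 5)): [F, C, B, E, A, D]
After 13 (swap(2, 0)): [B, C, F, E, A, D]
After 14 (swap(5, 3)): [B, C, F, D, A, E]
After 15 (swap(2, 0)): [F, C, B, D, A, E]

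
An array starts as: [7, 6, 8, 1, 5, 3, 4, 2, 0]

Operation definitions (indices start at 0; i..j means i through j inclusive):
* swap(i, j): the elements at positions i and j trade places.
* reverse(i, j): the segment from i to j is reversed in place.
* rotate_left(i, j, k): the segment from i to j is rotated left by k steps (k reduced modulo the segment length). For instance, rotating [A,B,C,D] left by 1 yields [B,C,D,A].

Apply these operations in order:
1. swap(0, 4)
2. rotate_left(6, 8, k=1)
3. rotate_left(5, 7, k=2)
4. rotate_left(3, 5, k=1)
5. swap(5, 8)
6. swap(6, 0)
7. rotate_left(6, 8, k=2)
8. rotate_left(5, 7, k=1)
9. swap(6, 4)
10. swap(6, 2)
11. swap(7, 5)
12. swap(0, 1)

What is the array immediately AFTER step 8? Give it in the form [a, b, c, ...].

After 1 (swap(0, 4)): [5, 6, 8, 1, 7, 3, 4, 2, 0]
After 2 (rotate_left(6, 8, k=1)): [5, 6, 8, 1, 7, 3, 2, 0, 4]
After 3 (rotate_left(5, 7, k=2)): [5, 6, 8, 1, 7, 0, 3, 2, 4]
After 4 (rotate_left(3, 5, k=1)): [5, 6, 8, 7, 0, 1, 3, 2, 4]
After 5 (swap(5, 8)): [5, 6, 8, 7, 0, 4, 3, 2, 1]
After 6 (swap(6, 0)): [3, 6, 8, 7, 0, 4, 5, 2, 1]
After 7 (rotate_left(6, 8, k=2)): [3, 6, 8, 7, 0, 4, 1, 5, 2]
After 8 (rotate_left(5, 7, k=1)): [3, 6, 8, 7, 0, 1, 5, 4, 2]

Answer: [3, 6, 8, 7, 0, 1, 5, 4, 2]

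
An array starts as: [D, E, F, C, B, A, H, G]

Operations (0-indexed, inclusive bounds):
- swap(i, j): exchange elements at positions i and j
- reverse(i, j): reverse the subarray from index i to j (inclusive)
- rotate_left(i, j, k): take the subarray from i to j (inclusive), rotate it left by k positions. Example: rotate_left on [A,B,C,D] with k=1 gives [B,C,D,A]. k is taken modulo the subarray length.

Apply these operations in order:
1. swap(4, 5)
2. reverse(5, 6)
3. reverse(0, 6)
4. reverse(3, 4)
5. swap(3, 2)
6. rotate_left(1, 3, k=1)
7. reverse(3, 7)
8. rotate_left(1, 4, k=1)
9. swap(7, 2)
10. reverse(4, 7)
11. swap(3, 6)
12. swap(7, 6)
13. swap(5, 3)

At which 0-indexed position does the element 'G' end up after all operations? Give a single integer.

Answer: 4

Derivation:
After 1 (swap(4, 5)): [D, E, F, C, A, B, H, G]
After 2 (reverse(5, 6)): [D, E, F, C, A, H, B, G]
After 3 (reverse(0, 6)): [B, H, A, C, F, E, D, G]
After 4 (reverse(3, 4)): [B, H, A, F, C, E, D, G]
After 5 (swap(3, 2)): [B, H, F, A, C, E, D, G]
After 6 (rotate_left(1, 3, k=1)): [B, F, A, H, C, E, D, G]
After 7 (reverse(3, 7)): [B, F, A, G, D, E, C, H]
After 8 (rotate_left(1, 4, k=1)): [B, A, G, D, F, E, C, H]
After 9 (swap(7, 2)): [B, A, H, D, F, E, C, G]
After 10 (reverse(4, 7)): [B, A, H, D, G, C, E, F]
After 11 (swap(3, 6)): [B, A, H, E, G, C, D, F]
After 12 (swap(7, 6)): [B, A, H, E, G, C, F, D]
After 13 (swap(5, 3)): [B, A, H, C, G, E, F, D]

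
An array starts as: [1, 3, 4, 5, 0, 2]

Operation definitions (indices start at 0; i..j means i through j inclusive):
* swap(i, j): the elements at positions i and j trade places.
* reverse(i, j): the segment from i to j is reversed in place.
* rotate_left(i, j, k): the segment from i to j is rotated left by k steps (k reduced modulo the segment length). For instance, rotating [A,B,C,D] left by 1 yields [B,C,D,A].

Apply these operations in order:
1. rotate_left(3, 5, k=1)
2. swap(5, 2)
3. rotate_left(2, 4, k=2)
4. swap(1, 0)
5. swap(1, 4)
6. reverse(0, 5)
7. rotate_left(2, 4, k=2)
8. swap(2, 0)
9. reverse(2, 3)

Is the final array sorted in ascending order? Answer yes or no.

After 1 (rotate_left(3, 5, k=1)): [1, 3, 4, 0, 2, 5]
After 2 (swap(5, 2)): [1, 3, 5, 0, 2, 4]
After 3 (rotate_left(2, 4, k=2)): [1, 3, 2, 5, 0, 4]
After 4 (swap(1, 0)): [3, 1, 2, 5, 0, 4]
After 5 (swap(1, 4)): [3, 0, 2, 5, 1, 4]
After 6 (reverse(0, 5)): [4, 1, 5, 2, 0, 3]
After 7 (rotate_left(2, 4, k=2)): [4, 1, 0, 5, 2, 3]
After 8 (swap(2, 0)): [0, 1, 4, 5, 2, 3]
After 9 (reverse(2, 3)): [0, 1, 5, 4, 2, 3]

Answer: no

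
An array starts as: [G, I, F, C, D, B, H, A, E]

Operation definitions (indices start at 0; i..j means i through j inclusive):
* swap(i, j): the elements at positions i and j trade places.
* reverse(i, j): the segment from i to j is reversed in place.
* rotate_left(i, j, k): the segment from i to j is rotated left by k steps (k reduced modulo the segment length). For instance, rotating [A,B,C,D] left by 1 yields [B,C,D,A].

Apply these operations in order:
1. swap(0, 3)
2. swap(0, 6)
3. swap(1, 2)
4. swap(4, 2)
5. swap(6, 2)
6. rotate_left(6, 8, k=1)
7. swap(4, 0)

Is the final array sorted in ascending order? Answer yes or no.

Answer: no

Derivation:
After 1 (swap(0, 3)): [C, I, F, G, D, B, H, A, E]
After 2 (swap(0, 6)): [H, I, F, G, D, B, C, A, E]
After 3 (swap(1, 2)): [H, F, I, G, D, B, C, A, E]
After 4 (swap(4, 2)): [H, F, D, G, I, B, C, A, E]
After 5 (swap(6, 2)): [H, F, C, G, I, B, D, A, E]
After 6 (rotate_left(6, 8, k=1)): [H, F, C, G, I, B, A, E, D]
After 7 (swap(4, 0)): [I, F, C, G, H, B, A, E, D]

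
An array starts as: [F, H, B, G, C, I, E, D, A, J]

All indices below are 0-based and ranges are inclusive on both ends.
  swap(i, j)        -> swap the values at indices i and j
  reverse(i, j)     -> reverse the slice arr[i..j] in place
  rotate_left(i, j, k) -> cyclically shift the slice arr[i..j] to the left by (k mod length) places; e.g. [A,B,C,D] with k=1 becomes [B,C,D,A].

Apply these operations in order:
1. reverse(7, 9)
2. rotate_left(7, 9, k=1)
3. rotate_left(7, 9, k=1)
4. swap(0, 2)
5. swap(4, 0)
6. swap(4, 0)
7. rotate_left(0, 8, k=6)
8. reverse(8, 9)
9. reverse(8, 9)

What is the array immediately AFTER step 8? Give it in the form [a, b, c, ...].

Answer: [E, D, J, B, H, F, G, C, A, I]

Derivation:
After 1 (reverse(7, 9)): [F, H, B, G, C, I, E, J, A, D]
After 2 (rotate_left(7, 9, k=1)): [F, H, B, G, C, I, E, A, D, J]
After 3 (rotate_left(7, 9, k=1)): [F, H, B, G, C, I, E, D, J, A]
After 4 (swap(0, 2)): [B, H, F, G, C, I, E, D, J, A]
After 5 (swap(4, 0)): [C, H, F, G, B, I, E, D, J, A]
After 6 (swap(4, 0)): [B, H, F, G, C, I, E, D, J, A]
After 7 (rotate_left(0, 8, k=6)): [E, D, J, B, H, F, G, C, I, A]
After 8 (reverse(8, 9)): [E, D, J, B, H, F, G, C, A, I]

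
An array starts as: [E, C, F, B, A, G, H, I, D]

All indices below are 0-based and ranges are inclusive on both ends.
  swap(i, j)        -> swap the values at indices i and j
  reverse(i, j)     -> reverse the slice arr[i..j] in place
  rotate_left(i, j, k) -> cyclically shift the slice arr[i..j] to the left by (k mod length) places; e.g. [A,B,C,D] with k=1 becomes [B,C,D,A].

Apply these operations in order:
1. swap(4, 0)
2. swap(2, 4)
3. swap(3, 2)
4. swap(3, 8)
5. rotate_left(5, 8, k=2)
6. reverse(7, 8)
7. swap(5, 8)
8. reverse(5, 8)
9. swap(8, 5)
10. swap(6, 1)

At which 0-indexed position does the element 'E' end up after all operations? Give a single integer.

After 1 (swap(4, 0)): [A, C, F, B, E, G, H, I, D]
After 2 (swap(2, 4)): [A, C, E, B, F, G, H, I, D]
After 3 (swap(3, 2)): [A, C, B, E, F, G, H, I, D]
After 4 (swap(3, 8)): [A, C, B, D, F, G, H, I, E]
After 5 (rotate_left(5, 8, k=2)): [A, C, B, D, F, I, E, G, H]
After 6 (reverse(7, 8)): [A, C, B, D, F, I, E, H, G]
After 7 (swap(5, 8)): [A, C, B, D, F, G, E, H, I]
After 8 (reverse(5, 8)): [A, C, B, D, F, I, H, E, G]
After 9 (swap(8, 5)): [A, C, B, D, F, G, H, E, I]
After 10 (swap(6, 1)): [A, H, B, D, F, G, C, E, I]

Answer: 7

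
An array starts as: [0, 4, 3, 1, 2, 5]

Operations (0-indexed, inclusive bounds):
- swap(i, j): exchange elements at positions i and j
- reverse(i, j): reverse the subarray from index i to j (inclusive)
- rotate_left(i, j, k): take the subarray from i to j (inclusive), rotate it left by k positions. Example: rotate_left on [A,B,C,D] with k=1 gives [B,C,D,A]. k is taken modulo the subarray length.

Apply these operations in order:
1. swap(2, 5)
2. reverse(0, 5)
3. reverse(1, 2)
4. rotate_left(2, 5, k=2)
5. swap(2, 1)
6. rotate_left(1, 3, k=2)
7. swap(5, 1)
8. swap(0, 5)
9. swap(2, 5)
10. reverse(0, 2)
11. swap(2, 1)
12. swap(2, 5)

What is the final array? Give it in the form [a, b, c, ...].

After 1 (swap(2, 5)): [0, 4, 5, 1, 2, 3]
After 2 (reverse(0, 5)): [3, 2, 1, 5, 4, 0]
After 3 (reverse(1, 2)): [3, 1, 2, 5, 4, 0]
After 4 (rotate_left(2, 5, k=2)): [3, 1, 4, 0, 2, 5]
After 5 (swap(2, 1)): [3, 4, 1, 0, 2, 5]
After 6 (rotate_left(1, 3, k=2)): [3, 0, 4, 1, 2, 5]
After 7 (swap(5, 1)): [3, 5, 4, 1, 2, 0]
After 8 (swap(0, 5)): [0, 5, 4, 1, 2, 3]
After 9 (swap(2, 5)): [0, 5, 3, 1, 2, 4]
After 10 (reverse(0, 2)): [3, 5, 0, 1, 2, 4]
After 11 (swap(2, 1)): [3, 0, 5, 1, 2, 4]
After 12 (swap(2, 5)): [3, 0, 4, 1, 2, 5]

Answer: [3, 0, 4, 1, 2, 5]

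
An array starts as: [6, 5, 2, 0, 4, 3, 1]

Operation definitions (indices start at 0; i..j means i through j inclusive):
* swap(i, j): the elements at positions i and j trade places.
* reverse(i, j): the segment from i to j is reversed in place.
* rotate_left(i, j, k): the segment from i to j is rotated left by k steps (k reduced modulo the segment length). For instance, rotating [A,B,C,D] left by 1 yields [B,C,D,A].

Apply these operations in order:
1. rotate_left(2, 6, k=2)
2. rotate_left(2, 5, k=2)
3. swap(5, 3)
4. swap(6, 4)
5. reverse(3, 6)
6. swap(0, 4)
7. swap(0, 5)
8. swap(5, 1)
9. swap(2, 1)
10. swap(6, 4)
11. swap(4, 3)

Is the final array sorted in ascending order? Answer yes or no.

After 1 (rotate_left(2, 6, k=2)): [6, 5, 4, 3, 1, 2, 0]
After 2 (rotate_left(2, 5, k=2)): [6, 5, 1, 2, 4, 3, 0]
After 3 (swap(5, 3)): [6, 5, 1, 3, 4, 2, 0]
After 4 (swap(6, 4)): [6, 5, 1, 3, 0, 2, 4]
After 5 (reverse(3, 6)): [6, 5, 1, 4, 2, 0, 3]
After 6 (swap(0, 4)): [2, 5, 1, 4, 6, 0, 3]
After 7 (swap(0, 5)): [0, 5, 1, 4, 6, 2, 3]
After 8 (swap(5, 1)): [0, 2, 1, 4, 6, 5, 3]
After 9 (swap(2, 1)): [0, 1, 2, 4, 6, 5, 3]
After 10 (swap(6, 4)): [0, 1, 2, 4, 3, 5, 6]
After 11 (swap(4, 3)): [0, 1, 2, 3, 4, 5, 6]

Answer: yes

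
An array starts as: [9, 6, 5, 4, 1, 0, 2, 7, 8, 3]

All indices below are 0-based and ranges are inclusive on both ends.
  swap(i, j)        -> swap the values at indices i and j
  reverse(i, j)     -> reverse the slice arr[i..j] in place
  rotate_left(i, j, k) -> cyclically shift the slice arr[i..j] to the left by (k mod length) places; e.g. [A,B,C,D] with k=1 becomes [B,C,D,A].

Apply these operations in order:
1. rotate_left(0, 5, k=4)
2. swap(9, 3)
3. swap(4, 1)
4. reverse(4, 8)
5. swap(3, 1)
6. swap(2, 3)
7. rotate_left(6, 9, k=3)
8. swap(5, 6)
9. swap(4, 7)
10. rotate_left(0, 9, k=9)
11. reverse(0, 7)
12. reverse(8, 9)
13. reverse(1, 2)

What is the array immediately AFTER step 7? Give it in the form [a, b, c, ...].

Answer: [1, 3, 5, 9, 8, 7, 6, 2, 4, 0]

Derivation:
After 1 (rotate_left(0, 5, k=4)): [1, 0, 9, 6, 5, 4, 2, 7, 8, 3]
After 2 (swap(9, 3)): [1, 0, 9, 3, 5, 4, 2, 7, 8, 6]
After 3 (swap(4, 1)): [1, 5, 9, 3, 0, 4, 2, 7, 8, 6]
After 4 (reverse(4, 8)): [1, 5, 9, 3, 8, 7, 2, 4, 0, 6]
After 5 (swap(3, 1)): [1, 3, 9, 5, 8, 7, 2, 4, 0, 6]
After 6 (swap(2, 3)): [1, 3, 5, 9, 8, 7, 2, 4, 0, 6]
After 7 (rotate_left(6, 9, k=3)): [1, 3, 5, 9, 8, 7, 6, 2, 4, 0]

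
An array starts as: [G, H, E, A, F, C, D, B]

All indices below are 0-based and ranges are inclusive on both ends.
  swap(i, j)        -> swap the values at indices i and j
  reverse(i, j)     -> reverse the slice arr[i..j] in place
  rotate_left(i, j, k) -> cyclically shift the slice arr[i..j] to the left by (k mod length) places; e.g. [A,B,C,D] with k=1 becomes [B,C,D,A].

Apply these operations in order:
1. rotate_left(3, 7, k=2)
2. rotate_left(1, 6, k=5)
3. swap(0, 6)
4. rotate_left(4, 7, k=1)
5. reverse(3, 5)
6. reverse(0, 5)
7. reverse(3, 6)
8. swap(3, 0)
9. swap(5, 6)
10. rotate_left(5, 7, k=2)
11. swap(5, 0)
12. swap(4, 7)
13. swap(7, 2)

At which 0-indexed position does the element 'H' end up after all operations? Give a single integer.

Answer: 6

Derivation:
After 1 (rotate_left(3, 7, k=2)): [G, H, E, C, D, B, A, F]
After 2 (rotate_left(1, 6, k=5)): [G, A, H, E, C, D, B, F]
After 3 (swap(0, 6)): [B, A, H, E, C, D, G, F]
After 4 (rotate_left(4, 7, k=1)): [B, A, H, E, D, G, F, C]
After 5 (reverse(3, 5)): [B, A, H, G, D, E, F, C]
After 6 (reverse(0, 5)): [E, D, G, H, A, B, F, C]
After 7 (reverse(3, 6)): [E, D, G, F, B, A, H, C]
After 8 (swap(3, 0)): [F, D, G, E, B, A, H, C]
After 9 (swap(5, 6)): [F, D, G, E, B, H, A, C]
After 10 (rotate_left(5, 7, k=2)): [F, D, G, E, B, C, H, A]
After 11 (swap(5, 0)): [C, D, G, E, B, F, H, A]
After 12 (swap(4, 7)): [C, D, G, E, A, F, H, B]
After 13 (swap(7, 2)): [C, D, B, E, A, F, H, G]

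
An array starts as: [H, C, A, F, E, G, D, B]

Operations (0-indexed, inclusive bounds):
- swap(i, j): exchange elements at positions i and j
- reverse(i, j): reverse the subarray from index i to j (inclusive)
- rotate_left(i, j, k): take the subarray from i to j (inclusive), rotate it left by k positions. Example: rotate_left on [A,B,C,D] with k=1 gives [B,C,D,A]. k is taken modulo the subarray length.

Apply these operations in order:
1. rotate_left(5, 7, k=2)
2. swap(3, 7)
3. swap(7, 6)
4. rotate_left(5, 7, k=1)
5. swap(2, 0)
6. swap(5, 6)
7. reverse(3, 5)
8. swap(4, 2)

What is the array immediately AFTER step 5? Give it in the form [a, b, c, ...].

After 1 (rotate_left(5, 7, k=2)): [H, C, A, F, E, B, G, D]
After 2 (swap(3, 7)): [H, C, A, D, E, B, G, F]
After 3 (swap(7, 6)): [H, C, A, D, E, B, F, G]
After 4 (rotate_left(5, 7, k=1)): [H, C, A, D, E, F, G, B]
After 5 (swap(2, 0)): [A, C, H, D, E, F, G, B]

Answer: [A, C, H, D, E, F, G, B]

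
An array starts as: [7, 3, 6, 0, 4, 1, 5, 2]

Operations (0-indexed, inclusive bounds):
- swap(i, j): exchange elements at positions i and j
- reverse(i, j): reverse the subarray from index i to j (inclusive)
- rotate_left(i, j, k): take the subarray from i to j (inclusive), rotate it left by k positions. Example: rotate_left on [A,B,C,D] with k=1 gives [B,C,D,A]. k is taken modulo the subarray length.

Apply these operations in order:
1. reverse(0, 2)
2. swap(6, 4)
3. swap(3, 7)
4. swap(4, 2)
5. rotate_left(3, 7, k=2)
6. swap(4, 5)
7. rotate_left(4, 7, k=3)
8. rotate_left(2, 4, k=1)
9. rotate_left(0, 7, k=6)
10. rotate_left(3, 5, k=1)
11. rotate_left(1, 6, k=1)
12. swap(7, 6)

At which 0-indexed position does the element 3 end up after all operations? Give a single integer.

After 1 (reverse(0, 2)): [6, 3, 7, 0, 4, 1, 5, 2]
After 2 (swap(6, 4)): [6, 3, 7, 0, 5, 1, 4, 2]
After 3 (swap(3, 7)): [6, 3, 7, 2, 5, 1, 4, 0]
After 4 (swap(4, 2)): [6, 3, 5, 2, 7, 1, 4, 0]
After 5 (rotate_left(3, 7, k=2)): [6, 3, 5, 1, 4, 0, 2, 7]
After 6 (swap(4, 5)): [6, 3, 5, 1, 0, 4, 2, 7]
After 7 (rotate_left(4, 7, k=3)): [6, 3, 5, 1, 7, 0, 4, 2]
After 8 (rotate_left(2, 4, k=1)): [6, 3, 1, 7, 5, 0, 4, 2]
After 9 (rotate_left(0, 7, k=6)): [4, 2, 6, 3, 1, 7, 5, 0]
After 10 (rotate_left(3, 5, k=1)): [4, 2, 6, 1, 7, 3, 5, 0]
After 11 (rotate_left(1, 6, k=1)): [4, 6, 1, 7, 3, 5, 2, 0]
After 12 (swap(7, 6)): [4, 6, 1, 7, 3, 5, 0, 2]

Answer: 4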